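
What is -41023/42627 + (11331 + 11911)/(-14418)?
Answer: -263701058/102432681 ≈ -2.5744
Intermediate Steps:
-41023/42627 + (11331 + 11911)/(-14418) = -41023*1/42627 + 23242*(-1/14418) = -41023/42627 - 11621/7209 = -263701058/102432681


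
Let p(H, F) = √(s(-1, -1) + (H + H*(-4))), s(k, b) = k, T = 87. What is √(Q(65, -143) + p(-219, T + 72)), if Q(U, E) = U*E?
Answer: √(-9295 + 4*√41) ≈ 96.278*I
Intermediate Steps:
Q(U, E) = E*U
p(H, F) = √(-1 - 3*H) (p(H, F) = √(-1 + (H + H*(-4))) = √(-1 + (H - 4*H)) = √(-1 - 3*H))
√(Q(65, -143) + p(-219, T + 72)) = √(-143*65 + √(-1 - 3*(-219))) = √(-9295 + √(-1 + 657)) = √(-9295 + √656) = √(-9295 + 4*√41)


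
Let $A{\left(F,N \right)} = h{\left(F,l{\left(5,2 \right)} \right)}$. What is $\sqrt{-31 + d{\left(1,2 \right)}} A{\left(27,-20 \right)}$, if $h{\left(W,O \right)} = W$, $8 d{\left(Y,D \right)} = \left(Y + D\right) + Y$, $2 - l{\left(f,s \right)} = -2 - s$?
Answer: $\frac{27 i \sqrt{122}}{2} \approx 149.11 i$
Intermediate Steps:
$l{\left(f,s \right)} = 4 + s$ ($l{\left(f,s \right)} = 2 - \left(-2 - s\right) = 2 + \left(2 + s\right) = 4 + s$)
$d{\left(Y,D \right)} = \frac{Y}{4} + \frac{D}{8}$ ($d{\left(Y,D \right)} = \frac{\left(Y + D\right) + Y}{8} = \frac{\left(D + Y\right) + Y}{8} = \frac{D + 2 Y}{8} = \frac{Y}{4} + \frac{D}{8}$)
$A{\left(F,N \right)} = F$
$\sqrt{-31 + d{\left(1,2 \right)}} A{\left(27,-20 \right)} = \sqrt{-31 + \left(\frac{1}{4} \cdot 1 + \frac{1}{8} \cdot 2\right)} 27 = \sqrt{-31 + \left(\frac{1}{4} + \frac{1}{4}\right)} 27 = \sqrt{-31 + \frac{1}{2}} \cdot 27 = \sqrt{- \frac{61}{2}} \cdot 27 = \frac{i \sqrt{122}}{2} \cdot 27 = \frac{27 i \sqrt{122}}{2}$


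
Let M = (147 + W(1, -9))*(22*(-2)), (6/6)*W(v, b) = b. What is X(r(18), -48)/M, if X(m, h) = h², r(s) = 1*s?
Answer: -96/253 ≈ -0.37945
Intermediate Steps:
W(v, b) = b
r(s) = s
M = -6072 (M = (147 - 9)*(22*(-2)) = 138*(-44) = -6072)
X(r(18), -48)/M = (-48)²/(-6072) = 2304*(-1/6072) = -96/253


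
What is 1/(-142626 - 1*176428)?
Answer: -1/319054 ≈ -3.1343e-6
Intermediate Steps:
1/(-142626 - 1*176428) = 1/(-142626 - 176428) = 1/(-319054) = -1/319054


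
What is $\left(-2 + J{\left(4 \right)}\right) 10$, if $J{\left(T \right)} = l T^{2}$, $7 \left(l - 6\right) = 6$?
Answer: $\frac{7540}{7} \approx 1077.1$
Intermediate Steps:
$l = \frac{48}{7}$ ($l = 6 + \frac{1}{7} \cdot 6 = 6 + \frac{6}{7} = \frac{48}{7} \approx 6.8571$)
$J{\left(T \right)} = \frac{48 T^{2}}{7}$
$\left(-2 + J{\left(4 \right)}\right) 10 = \left(-2 + \frac{48 \cdot 4^{2}}{7}\right) 10 = \left(-2 + \frac{48}{7} \cdot 16\right) 10 = \left(-2 + \frac{768}{7}\right) 10 = \frac{754}{7} \cdot 10 = \frac{7540}{7}$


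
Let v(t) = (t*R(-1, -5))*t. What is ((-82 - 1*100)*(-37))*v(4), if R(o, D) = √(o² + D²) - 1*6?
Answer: -646464 + 107744*√26 ≈ -97075.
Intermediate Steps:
R(o, D) = -6 + √(D² + o²) (R(o, D) = √(D² + o²) - 6 = -6 + √(D² + o²))
v(t) = t²*(-6 + √26) (v(t) = (t*(-6 + √((-5)² + (-1)²)))*t = (t*(-6 + √(25 + 1)))*t = (t*(-6 + √26))*t = t²*(-6 + √26))
((-82 - 1*100)*(-37))*v(4) = ((-82 - 1*100)*(-37))*(4²*(-6 + √26)) = ((-82 - 100)*(-37))*(16*(-6 + √26)) = (-182*(-37))*(-96 + 16*√26) = 6734*(-96 + 16*√26) = -646464 + 107744*√26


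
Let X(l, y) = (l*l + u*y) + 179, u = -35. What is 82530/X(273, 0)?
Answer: 41265/37354 ≈ 1.1047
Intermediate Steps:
X(l, y) = 179 + l² - 35*y (X(l, y) = (l*l - 35*y) + 179 = (l² - 35*y) + 179 = 179 + l² - 35*y)
82530/X(273, 0) = 82530/(179 + 273² - 35*0) = 82530/(179 + 74529 + 0) = 82530/74708 = 82530*(1/74708) = 41265/37354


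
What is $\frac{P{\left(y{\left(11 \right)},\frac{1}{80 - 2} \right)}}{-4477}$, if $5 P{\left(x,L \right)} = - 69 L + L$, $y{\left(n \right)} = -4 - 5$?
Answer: $\frac{34}{873015} \approx 3.8945 \cdot 10^{-5}$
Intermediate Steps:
$y{\left(n \right)} = -9$ ($y{\left(n \right)} = -4 - 5 = -9$)
$P{\left(x,L \right)} = - \frac{68 L}{5}$ ($P{\left(x,L \right)} = \frac{- 69 L + L}{5} = \frac{\left(-68\right) L}{5} = - \frac{68 L}{5}$)
$\frac{P{\left(y{\left(11 \right)},\frac{1}{80 - 2} \right)}}{-4477} = \frac{\left(- \frac{68}{5}\right) \frac{1}{80 - 2}}{-4477} = - \frac{68}{5 \cdot 78} \left(- \frac{1}{4477}\right) = \left(- \frac{68}{5}\right) \frac{1}{78} \left(- \frac{1}{4477}\right) = \left(- \frac{34}{195}\right) \left(- \frac{1}{4477}\right) = \frac{34}{873015}$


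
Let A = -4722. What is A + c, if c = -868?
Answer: -5590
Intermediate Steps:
A + c = -4722 - 868 = -5590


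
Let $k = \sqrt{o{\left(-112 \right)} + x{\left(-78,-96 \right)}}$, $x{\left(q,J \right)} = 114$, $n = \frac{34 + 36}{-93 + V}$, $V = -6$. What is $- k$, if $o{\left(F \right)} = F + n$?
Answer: $- \frac{8 \sqrt{22}}{33} \approx -1.1371$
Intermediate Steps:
$n = - \frac{70}{99}$ ($n = \frac{34 + 36}{-93 - 6} = \frac{70}{-99} = 70 \left(- \frac{1}{99}\right) = - \frac{70}{99} \approx -0.70707$)
$o{\left(F \right)} = - \frac{70}{99} + F$ ($o{\left(F \right)} = F - \frac{70}{99} = - \frac{70}{99} + F$)
$k = \frac{8 \sqrt{22}}{33}$ ($k = \sqrt{\left(- \frac{70}{99} - 112\right) + 114} = \sqrt{- \frac{11158}{99} + 114} = \sqrt{\frac{128}{99}} = \frac{8 \sqrt{22}}{33} \approx 1.1371$)
$- k = - \frac{8 \sqrt{22}}{33}$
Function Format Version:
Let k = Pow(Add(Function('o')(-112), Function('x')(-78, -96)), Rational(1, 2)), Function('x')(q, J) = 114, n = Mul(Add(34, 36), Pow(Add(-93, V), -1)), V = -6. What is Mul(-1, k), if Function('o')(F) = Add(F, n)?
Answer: Mul(Rational(-8, 33), Pow(22, Rational(1, 2))) ≈ -1.1371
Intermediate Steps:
n = Rational(-70, 99) (n = Mul(Add(34, 36), Pow(Add(-93, -6), -1)) = Mul(70, Pow(-99, -1)) = Mul(70, Rational(-1, 99)) = Rational(-70, 99) ≈ -0.70707)
Function('o')(F) = Add(Rational(-70, 99), F) (Function('o')(F) = Add(F, Rational(-70, 99)) = Add(Rational(-70, 99), F))
k = Mul(Rational(8, 33), Pow(22, Rational(1, 2))) (k = Pow(Add(Add(Rational(-70, 99), -112), 114), Rational(1, 2)) = Pow(Add(Rational(-11158, 99), 114), Rational(1, 2)) = Pow(Rational(128, 99), Rational(1, 2)) = Mul(Rational(8, 33), Pow(22, Rational(1, 2))) ≈ 1.1371)
Mul(-1, k) = Mul(-1, Mul(Rational(8, 33), Pow(22, Rational(1, 2)))) = Mul(Rational(-8, 33), Pow(22, Rational(1, 2)))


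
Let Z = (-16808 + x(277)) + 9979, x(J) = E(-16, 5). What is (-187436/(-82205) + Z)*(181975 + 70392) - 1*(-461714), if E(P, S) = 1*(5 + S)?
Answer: -141380551693083/82205 ≈ -1.7199e+9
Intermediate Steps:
E(P, S) = 5 + S
x(J) = 10 (x(J) = 5 + 5 = 10)
Z = -6819 (Z = (-16808 + 10) + 9979 = -16798 + 9979 = -6819)
(-187436/(-82205) + Z)*(181975 + 70392) - 1*(-461714) = (-187436/(-82205) - 6819)*(181975 + 70392) - 1*(-461714) = (-187436*(-1/82205) - 6819)*252367 + 461714 = (187436/82205 - 6819)*252367 + 461714 = -560368459/82205*252367 + 461714 = -141418506892453/82205 + 461714 = -141380551693083/82205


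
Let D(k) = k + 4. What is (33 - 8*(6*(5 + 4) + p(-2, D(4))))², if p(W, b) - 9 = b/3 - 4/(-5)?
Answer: 55965361/225 ≈ 2.4874e+5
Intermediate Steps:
D(k) = 4 + k
p(W, b) = 49/5 + b/3 (p(W, b) = 9 + (b/3 - 4/(-5)) = 9 + (b*(⅓) - 4*(-⅕)) = 9 + (b/3 + ⅘) = 9 + (⅘ + b/3) = 49/5 + b/3)
(33 - 8*(6*(5 + 4) + p(-2, D(4))))² = (33 - 8*(6*(5 + 4) + (49/5 + (4 + 4)/3)))² = (33 - 8*(6*9 + (49/5 + (⅓)*8)))² = (33 - 8*(54 + (49/5 + 8/3)))² = (33 - 8*(54 + 187/15))² = (33 - 8*997/15)² = (33 - 7976/15)² = (-7481/15)² = 55965361/225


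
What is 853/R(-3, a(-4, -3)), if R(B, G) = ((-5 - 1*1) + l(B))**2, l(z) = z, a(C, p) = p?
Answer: 853/81 ≈ 10.531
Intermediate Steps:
R(B, G) = (-6 + B)**2 (R(B, G) = ((-5 - 1*1) + B)**2 = ((-5 - 1) + B)**2 = (-6 + B)**2)
853/R(-3, a(-4, -3)) = 853/((-6 - 3)**2) = 853/((-9)**2) = 853/81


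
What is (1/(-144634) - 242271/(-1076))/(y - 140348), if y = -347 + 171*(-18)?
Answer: -922121651/588811667164 ≈ -0.0015661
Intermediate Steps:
y = -3425 (y = -347 - 3078 = -3425)
(1/(-144634) - 242271/(-1076))/(y - 140348) = (1/(-144634) - 242271/(-1076))/(-3425 - 140348) = (-1/144634 - 242271*(-1/1076))/(-143773) = (-1/144634 + 242271/1076)*(-1/143773) = (17520311369/77813092)*(-1/143773) = -922121651/588811667164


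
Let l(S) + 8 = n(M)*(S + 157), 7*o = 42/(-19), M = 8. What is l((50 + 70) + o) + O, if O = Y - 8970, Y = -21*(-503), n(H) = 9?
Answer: 77428/19 ≈ 4075.2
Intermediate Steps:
o = -6/19 (o = (42/(-19))/7 = (42*(-1/19))/7 = (⅐)*(-42/19) = -6/19 ≈ -0.31579)
Y = 10563
O = 1593 (O = 10563 - 8970 = 1593)
l(S) = 1405 + 9*S (l(S) = -8 + 9*(S + 157) = -8 + 9*(157 + S) = -8 + (1413 + 9*S) = 1405 + 9*S)
l((50 + 70) + o) + O = (1405 + 9*((50 + 70) - 6/19)) + 1593 = (1405 + 9*(120 - 6/19)) + 1593 = (1405 + 9*(2274/19)) + 1593 = (1405 + 20466/19) + 1593 = 47161/19 + 1593 = 77428/19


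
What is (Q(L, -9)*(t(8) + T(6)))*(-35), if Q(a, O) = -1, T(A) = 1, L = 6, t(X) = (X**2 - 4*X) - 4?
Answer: 1015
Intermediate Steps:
t(X) = -4 + X**2 - 4*X
(Q(L, -9)*(t(8) + T(6)))*(-35) = -((-4 + 8**2 - 4*8) + 1)*(-35) = -((-4 + 64 - 32) + 1)*(-35) = -(28 + 1)*(-35) = -1*29*(-35) = -29*(-35) = 1015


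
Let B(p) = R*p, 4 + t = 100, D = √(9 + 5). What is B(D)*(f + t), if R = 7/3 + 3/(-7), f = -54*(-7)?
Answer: 6320*√14/7 ≈ 3378.2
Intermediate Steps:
f = 378
D = √14 ≈ 3.7417
R = 40/21 (R = 7*(⅓) + 3*(-⅐) = 7/3 - 3/7 = 40/21 ≈ 1.9048)
t = 96 (t = -4 + 100 = 96)
B(p) = 40*p/21
B(D)*(f + t) = (40*√14/21)*(378 + 96) = (40*√14/21)*474 = 6320*√14/7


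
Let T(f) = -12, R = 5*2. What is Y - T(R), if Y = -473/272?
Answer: 2791/272 ≈ 10.261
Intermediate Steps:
R = 10
Y = -473/272 (Y = -473*1/272 = -473/272 ≈ -1.7390)
Y - T(R) = -473/272 - 1*(-12) = -473/272 + 12 = 2791/272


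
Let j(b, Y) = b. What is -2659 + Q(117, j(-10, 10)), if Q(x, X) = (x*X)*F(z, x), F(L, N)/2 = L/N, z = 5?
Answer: -2759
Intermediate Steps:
F(L, N) = 2*L/N (F(L, N) = 2*(L/N) = 2*L/N)
Q(x, X) = 10*X (Q(x, X) = (x*X)*(2*5/x) = (X*x)*(10/x) = 10*X)
-2659 + Q(117, j(-10, 10)) = -2659 + 10*(-10) = -2659 - 100 = -2759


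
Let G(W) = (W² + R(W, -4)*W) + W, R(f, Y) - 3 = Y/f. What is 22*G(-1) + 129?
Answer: -25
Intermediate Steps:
R(f, Y) = 3 + Y/f
G(W) = W + W² + W*(3 - 4/W) (G(W) = (W² + (3 - 4/W)*W) + W = (W² + W*(3 - 4/W)) + W = W + W² + W*(3 - 4/W))
22*G(-1) + 129 = 22*(-4 + (-1)² + 4*(-1)) + 129 = 22*(-4 + 1 - 4) + 129 = 22*(-7) + 129 = -154 + 129 = -25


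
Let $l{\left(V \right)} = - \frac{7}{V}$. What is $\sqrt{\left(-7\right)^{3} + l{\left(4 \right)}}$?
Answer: $\frac{i \sqrt{1379}}{2} \approx 18.567 i$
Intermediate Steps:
$\sqrt{\left(-7\right)^{3} + l{\left(4 \right)}} = \sqrt{\left(-7\right)^{3} - \frac{7}{4}} = \sqrt{-343 - \frac{7}{4}} = \sqrt{- \frac{1379}{4}} = \frac{i \sqrt{1379}}{2}$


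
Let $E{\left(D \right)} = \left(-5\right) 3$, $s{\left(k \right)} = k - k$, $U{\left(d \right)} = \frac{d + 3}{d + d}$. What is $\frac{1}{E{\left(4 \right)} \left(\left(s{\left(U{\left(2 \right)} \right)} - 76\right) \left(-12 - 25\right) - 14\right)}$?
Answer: $- \frac{1}{41970} \approx -2.3827 \cdot 10^{-5}$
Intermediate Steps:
$U{\left(d \right)} = \frac{3 + d}{2 d}$
$s{\left(k \right)} = 0$
$E{\left(D \right)} = -15$
$\frac{1}{E{\left(4 \right)} \left(\left(s{\left(U{\left(2 \right)} \right)} - 76\right) \left(-12 - 25\right) - 14\right)} = \frac{1}{\left(-15\right) \left(\left(0 - 76\right) \left(-12 - 25\right) - 14\right)} = \frac{1}{\left(-15\right) \left(\left(-76\right) \left(-37\right) - 14\right)} = \frac{1}{\left(-15\right) \left(2812 - 14\right)} = \frac{1}{\left(-15\right) 2798} = \frac{1}{-41970} = - \frac{1}{41970}$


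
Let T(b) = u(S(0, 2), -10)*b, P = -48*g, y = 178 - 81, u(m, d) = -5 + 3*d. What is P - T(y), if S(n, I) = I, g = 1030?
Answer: -46045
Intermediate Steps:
y = 97
P = -49440 (P = -48*1030 = -49440)
T(b) = -35*b (T(b) = (-5 + 3*(-10))*b = (-5 - 30)*b = -35*b)
P - T(y) = -49440 - (-35)*97 = -49440 - 1*(-3395) = -49440 + 3395 = -46045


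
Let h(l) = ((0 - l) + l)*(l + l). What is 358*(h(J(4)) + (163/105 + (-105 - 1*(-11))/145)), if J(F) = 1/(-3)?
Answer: 985574/3045 ≈ 323.67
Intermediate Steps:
J(F) = -1/3
h(l) = 0 (h(l) = (-l + l)*(2*l) = 0*(2*l) = 0)
358*(h(J(4)) + (163/105 + (-105 - 1*(-11))/145)) = 358*(0 + (163/105 + (-105 - 1*(-11))/145)) = 358*(0 + (163*(1/105) + (-105 + 11)*(1/145))) = 358*(0 + (163/105 - 94*1/145)) = 358*(0 + (163/105 - 94/145)) = 358*(0 + 2753/3045) = 358*(2753/3045) = 985574/3045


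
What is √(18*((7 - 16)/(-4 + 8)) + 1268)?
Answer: √4910/2 ≈ 35.036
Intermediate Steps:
√(18*((7 - 16)/(-4 + 8)) + 1268) = √(18*(-9/4) + 1268) = √(-81/2 + 1268) = √(2455/2) = √4910/2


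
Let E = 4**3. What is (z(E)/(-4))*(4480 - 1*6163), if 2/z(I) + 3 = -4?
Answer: -1683/14 ≈ -120.21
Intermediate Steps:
E = 64
z(I) = -2/7 (z(I) = 2/(-3 - 4) = 2/(-7) = 2*(-1/7) = -2/7)
(z(E)/(-4))*(4480 - 1*6163) = (-2/7/(-4))*(4480 - 1*6163) = (-2/7*(-1/4))*(4480 - 6163) = (1/14)*(-1683) = -1683/14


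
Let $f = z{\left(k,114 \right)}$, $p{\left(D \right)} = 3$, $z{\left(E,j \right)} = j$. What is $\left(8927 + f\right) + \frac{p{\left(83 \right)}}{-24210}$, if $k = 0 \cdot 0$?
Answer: $\frac{72960869}{8070} \approx 9041.0$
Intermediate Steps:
$k = 0$
$f = 114$
$\left(8927 + f\right) + \frac{p{\left(83 \right)}}{-24210} = \left(8927 + 114\right) + \frac{3}{-24210} = 9041 + 3 \left(- \frac{1}{24210}\right) = 9041 - \frac{1}{8070} = \frac{72960869}{8070}$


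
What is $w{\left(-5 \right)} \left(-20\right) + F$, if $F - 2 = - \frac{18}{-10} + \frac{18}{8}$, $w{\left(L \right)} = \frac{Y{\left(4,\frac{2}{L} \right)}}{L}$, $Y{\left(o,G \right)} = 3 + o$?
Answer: $\frac{681}{20} \approx 34.05$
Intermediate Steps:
$w{\left(L \right)} = \frac{7}{L}$ ($w{\left(L \right)} = \frac{3 + 4}{L} = \frac{7}{L}$)
$F = \frac{121}{20}$ ($F = 2 + \left(- \frac{18}{-10} + \frac{18}{8}\right) = 2 + \left(\left(-18\right) \left(- \frac{1}{10}\right) + 18 \cdot \frac{1}{8}\right) = 2 + \left(\frac{9}{5} + \frac{9}{4}\right) = 2 + \frac{81}{20} = \frac{121}{20} \approx 6.05$)
$w{\left(-5 \right)} \left(-20\right) + F = \frac{7}{-5} \left(-20\right) + \frac{121}{20} = 7 \left(- \frac{1}{5}\right) \left(-20\right) + \frac{121}{20} = \left(- \frac{7}{5}\right) \left(-20\right) + \frac{121}{20} = 28 + \frac{121}{20} = \frac{681}{20}$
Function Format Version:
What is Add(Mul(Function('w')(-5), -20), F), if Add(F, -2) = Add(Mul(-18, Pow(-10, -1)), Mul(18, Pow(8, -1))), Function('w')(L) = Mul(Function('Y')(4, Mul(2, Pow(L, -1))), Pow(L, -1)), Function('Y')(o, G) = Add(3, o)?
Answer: Rational(681, 20) ≈ 34.050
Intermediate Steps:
Function('w')(L) = Mul(7, Pow(L, -1)) (Function('w')(L) = Mul(Add(3, 4), Pow(L, -1)) = Mul(7, Pow(L, -1)))
F = Rational(121, 20) (F = Add(2, Add(Mul(-18, Pow(-10, -1)), Mul(18, Pow(8, -1)))) = Add(2, Add(Mul(-18, Rational(-1, 10)), Mul(18, Rational(1, 8)))) = Add(2, Add(Rational(9, 5), Rational(9, 4))) = Add(2, Rational(81, 20)) = Rational(121, 20) ≈ 6.0500)
Add(Mul(Function('w')(-5), -20), F) = Add(Mul(Mul(7, Pow(-5, -1)), -20), Rational(121, 20)) = Add(Mul(Mul(7, Rational(-1, 5)), -20), Rational(121, 20)) = Add(Mul(Rational(-7, 5), -20), Rational(121, 20)) = Add(28, Rational(121, 20)) = Rational(681, 20)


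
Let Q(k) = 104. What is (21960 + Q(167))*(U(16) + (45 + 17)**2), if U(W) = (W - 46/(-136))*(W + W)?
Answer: 1637943104/17 ≈ 9.6350e+7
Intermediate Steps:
U(W) = 2*W*(23/68 + W) (U(W) = (W - 46*(-1/136))*(2*W) = (W + 23/68)*(2*W) = (23/68 + W)*(2*W) = 2*W*(23/68 + W))
(21960 + Q(167))*(U(16) + (45 + 17)**2) = (21960 + 104)*((1/34)*16*(23 + 68*16) + (45 + 17)**2) = 22064*((1/34)*16*(23 + 1088) + 62**2) = 22064*((1/34)*16*1111 + 3844) = 22064*(8888/17 + 3844) = 22064*(74236/17) = 1637943104/17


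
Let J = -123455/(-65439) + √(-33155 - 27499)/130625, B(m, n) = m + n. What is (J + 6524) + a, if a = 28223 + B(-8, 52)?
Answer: 2276811704/65439 + I*√60654/130625 ≈ 34793.0 + 0.0018854*I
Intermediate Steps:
a = 28267 (a = 28223 + (-8 + 52) = 28223 + 44 = 28267)
J = 123455/65439 + I*√60654/130625 (J = -123455*(-1/65439) + √(-60654)*(1/130625) = 123455/65439 + (I*√60654)*(1/130625) = 123455/65439 + I*√60654/130625 ≈ 1.8866 + 0.0018854*I)
(J + 6524) + a = ((123455/65439 + I*√60654/130625) + 6524) + 28267 = (427047491/65439 + I*√60654/130625) + 28267 = 2276811704/65439 + I*√60654/130625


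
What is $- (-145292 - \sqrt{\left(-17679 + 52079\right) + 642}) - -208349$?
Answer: $353641 + \sqrt{35042} \approx 3.5383 \cdot 10^{5}$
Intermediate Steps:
$- (-145292 - \sqrt{\left(-17679 + 52079\right) + 642}) - -208349 = - (-145292 - \sqrt{34400 + 642}) + 208349 = - (-145292 - \sqrt{35042}) + 208349 = \left(145292 + \sqrt{35042}\right) + 208349 = 353641 + \sqrt{35042}$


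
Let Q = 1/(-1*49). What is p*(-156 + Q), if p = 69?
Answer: -527505/49 ≈ -10765.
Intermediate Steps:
Q = -1/49 (Q = 1/(-49) = -1/49 ≈ -0.020408)
p*(-156 + Q) = 69*(-156 - 1/49) = 69*(-7645/49) = -527505/49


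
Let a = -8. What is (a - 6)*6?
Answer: -84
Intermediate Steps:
(a - 6)*6 = (-8 - 6)*6 = -14*6 = -84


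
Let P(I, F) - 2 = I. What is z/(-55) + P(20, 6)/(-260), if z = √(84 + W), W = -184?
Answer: -11/130 - 2*I/11 ≈ -0.084615 - 0.18182*I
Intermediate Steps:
P(I, F) = 2 + I
z = 10*I (z = √(84 - 184) = √(-100) = 10*I ≈ 10.0*I)
z/(-55) + P(20, 6)/(-260) = (10*I)/(-55) + (2 + 20)/(-260) = (10*I)*(-1/55) + 22*(-1/260) = -2*I/11 - 11/130 = -11/130 - 2*I/11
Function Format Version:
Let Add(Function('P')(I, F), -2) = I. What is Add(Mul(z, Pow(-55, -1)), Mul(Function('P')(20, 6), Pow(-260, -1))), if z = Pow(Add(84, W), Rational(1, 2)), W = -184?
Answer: Add(Rational(-11, 130), Mul(Rational(-2, 11), I)) ≈ Add(-0.084615, Mul(-0.18182, I))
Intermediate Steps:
Function('P')(I, F) = Add(2, I)
z = Mul(10, I) (z = Pow(Add(84, -184), Rational(1, 2)) = Pow(-100, Rational(1, 2)) = Mul(10, I) ≈ Mul(10.000, I))
Add(Mul(z, Pow(-55, -1)), Mul(Function('P')(20, 6), Pow(-260, -1))) = Add(Mul(Mul(10, I), Pow(-55, -1)), Mul(Add(2, 20), Pow(-260, -1))) = Add(Mul(Mul(10, I), Rational(-1, 55)), Mul(22, Rational(-1, 260))) = Add(Mul(Rational(-2, 11), I), Rational(-11, 130)) = Add(Rational(-11, 130), Mul(Rational(-2, 11), I))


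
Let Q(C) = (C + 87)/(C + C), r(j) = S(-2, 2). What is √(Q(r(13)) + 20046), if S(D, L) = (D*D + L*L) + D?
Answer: √80215/2 ≈ 141.61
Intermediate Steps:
S(D, L) = D + D² + L² (S(D, L) = (D² + L²) + D = D + D² + L²)
r(j) = 6 (r(j) = -2 + (-2)² + 2² = -2 + 4 + 4 = 6)
Q(C) = (87 + C)/(2*C) (Q(C) = (87 + C)/((2*C)) = (87 + C)*(1/(2*C)) = (87 + C)/(2*C))
√(Q(r(13)) + 20046) = √((½)*(87 + 6)/6 + 20046) = √((½)*(⅙)*93 + 20046) = √(31/4 + 20046) = √(80215/4) = √80215/2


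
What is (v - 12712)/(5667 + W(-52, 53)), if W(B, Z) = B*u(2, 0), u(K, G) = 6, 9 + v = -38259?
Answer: -10196/1071 ≈ -9.5201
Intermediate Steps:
v = -38268 (v = -9 - 38259 = -38268)
W(B, Z) = 6*B (W(B, Z) = B*6 = 6*B)
(v - 12712)/(5667 + W(-52, 53)) = (-38268 - 12712)/(5667 + 6*(-52)) = -50980/(5667 - 312) = -50980/5355 = -50980*1/5355 = -10196/1071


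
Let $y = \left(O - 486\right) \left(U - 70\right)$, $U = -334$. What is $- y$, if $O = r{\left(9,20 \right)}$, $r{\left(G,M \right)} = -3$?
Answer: $-197556$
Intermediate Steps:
$O = -3$
$y = 197556$ ($y = \left(-3 - 486\right) \left(-334 - 70\right) = \left(-489\right) \left(-404\right) = 197556$)
$- y = \left(-1\right) 197556 = -197556$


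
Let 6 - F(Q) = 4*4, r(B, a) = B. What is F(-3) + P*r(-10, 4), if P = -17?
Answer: 160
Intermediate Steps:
F(Q) = -10 (F(Q) = 6 - 4*4 = 6 - 1*16 = 6 - 16 = -10)
F(-3) + P*r(-10, 4) = -10 - 17*(-10) = -10 + 170 = 160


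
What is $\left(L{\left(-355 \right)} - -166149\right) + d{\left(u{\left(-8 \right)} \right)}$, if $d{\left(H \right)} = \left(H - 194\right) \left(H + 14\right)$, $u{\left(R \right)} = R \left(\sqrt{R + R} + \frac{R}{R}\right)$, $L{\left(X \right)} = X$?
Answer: $163558 + 6272 i \approx 1.6356 \cdot 10^{5} + 6272.0 i$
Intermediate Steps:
$u{\left(R \right)} = R \left(1 + \sqrt{2} \sqrt{R}\right)$ ($u{\left(R \right)} = R \left(\sqrt{2 R} + 1\right) = R \left(\sqrt{2} \sqrt{R} + 1\right) = R \left(1 + \sqrt{2} \sqrt{R}\right)$)
$d{\left(H \right)} = \left(-194 + H\right) \left(14 + H\right)$
$\left(L{\left(-355 \right)} - -166149\right) + d{\left(u{\left(-8 \right)} \right)} = \left(-355 - -166149\right) - \left(2716 - \left(-8 + \sqrt{2} \left(-8\right)^{\frac{3}{2}}\right)^{2} + 180 \left(-8 + \sqrt{2} \left(-8\right)^{\frac{3}{2}}\right)\right) = \left(-355 + 166149\right) - \left(2716 - \left(-8 + \sqrt{2} \left(- 16 i \sqrt{2}\right)\right)^{2} + 180 \left(-8 + \sqrt{2} \left(- 16 i \sqrt{2}\right)\right)\right) = 165794 - \left(2716 - \left(-8 - 32 i\right)^{2} + 180 \left(-8 - 32 i\right)\right) = 165794 + \left(-2716 + \left(-8 - 32 i\right)^{2} + \left(1440 + 5760 i\right)\right) = 165794 + \left(-1276 + \left(-8 - 32 i\right)^{2} + 5760 i\right) = 164518 + \left(-8 - 32 i\right)^{2} + 5760 i$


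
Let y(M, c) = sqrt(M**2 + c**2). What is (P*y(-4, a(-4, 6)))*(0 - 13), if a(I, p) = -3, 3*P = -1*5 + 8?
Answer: -65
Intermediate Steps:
P = 1 (P = (-1*5 + 8)/3 = (-5 + 8)/3 = (1/3)*3 = 1)
(P*y(-4, a(-4, 6)))*(0 - 13) = (1*sqrt((-4)**2 + (-3)**2))*(0 - 13) = (1*sqrt(16 + 9))*(-13) = (1*sqrt(25))*(-13) = (1*5)*(-13) = 5*(-13) = -65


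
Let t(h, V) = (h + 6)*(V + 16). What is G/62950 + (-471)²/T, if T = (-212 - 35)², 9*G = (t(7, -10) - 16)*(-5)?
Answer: 12566510576/3456464895 ≈ 3.6357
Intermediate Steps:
t(h, V) = (6 + h)*(16 + V)
G = -310/9 (G = (((96 + 6*(-10) + 16*7 - 10*7) - 16)*(-5))/9 = (((96 - 60 + 112 - 70) - 16)*(-5))/9 = ((78 - 16)*(-5))/9 = (62*(-5))/9 = (⅑)*(-310) = -310/9 ≈ -34.444)
T = 61009 (T = (-247)² = 61009)
G/62950 + (-471)²/T = -310/9/62950 + (-471)²/61009 = -310/9*1/62950 + 221841*(1/61009) = -31/56655 + 221841/61009 = 12566510576/3456464895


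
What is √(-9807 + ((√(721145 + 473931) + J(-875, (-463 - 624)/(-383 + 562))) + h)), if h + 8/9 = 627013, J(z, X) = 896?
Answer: √(5562910 + 18*√298769)/3 ≈ 786.89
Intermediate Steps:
h = 5643109/9 (h = -8/9 + 627013 = 5643109/9 ≈ 6.2701e+5)
√(-9807 + ((√(721145 + 473931) + J(-875, (-463 - 624)/(-383 + 562))) + h)) = √(-9807 + ((√(721145 + 473931) + 896) + 5643109/9)) = √(-9807 + ((√1195076 + 896) + 5643109/9)) = √(-9807 + ((2*√298769 + 896) + 5643109/9)) = √(-9807 + ((896 + 2*√298769) + 5643109/9)) = √(-9807 + (5651173/9 + 2*√298769)) = √(5562910/9 + 2*√298769)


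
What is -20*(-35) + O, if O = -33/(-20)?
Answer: 14033/20 ≈ 701.65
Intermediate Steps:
O = 33/20 (O = -33*(-1)/20 = -1*(-33/20) = 33/20 ≈ 1.6500)
-20*(-35) + O = -20*(-35) + 33/20 = 700 + 33/20 = 14033/20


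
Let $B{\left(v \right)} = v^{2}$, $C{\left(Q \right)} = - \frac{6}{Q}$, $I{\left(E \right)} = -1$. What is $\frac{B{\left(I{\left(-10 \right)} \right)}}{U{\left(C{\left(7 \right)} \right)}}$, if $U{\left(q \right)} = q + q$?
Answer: $- \frac{7}{12} \approx -0.58333$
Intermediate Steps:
$U{\left(q \right)} = 2 q$
$\frac{B{\left(I{\left(-10 \right)} \right)}}{U{\left(C{\left(7 \right)} \right)}} = \frac{\left(-1\right)^{2}}{2 \left(- \frac{6}{7}\right)} = 1 \frac{1}{2 \left(\left(-6\right) \frac{1}{7}\right)} = 1 \frac{1}{2 \left(- \frac{6}{7}\right)} = 1 \frac{1}{- \frac{12}{7}} = 1 \left(- \frac{7}{12}\right) = - \frac{7}{12}$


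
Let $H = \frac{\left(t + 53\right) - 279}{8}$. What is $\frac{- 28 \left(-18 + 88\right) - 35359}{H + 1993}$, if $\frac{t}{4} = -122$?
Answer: $- \frac{149276}{7615} \approx -19.603$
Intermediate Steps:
$t = -488$ ($t = 4 \left(-122\right) = -488$)
$H = - \frac{357}{4}$ ($H = \frac{\left(-488 + 53\right) - 279}{8} = \frac{-435 - 279}{8} = \frac{1}{8} \left(-714\right) = - \frac{357}{4} \approx -89.25$)
$\frac{- 28 \left(-18 + 88\right) - 35359}{H + 1993} = \frac{- 28 \left(-18 + 88\right) - 35359}{- \frac{357}{4} + 1993} = \frac{\left(-28\right) 70 - 35359}{\frac{7615}{4}} = \left(-1960 - 35359\right) \frac{4}{7615} = \left(-37319\right) \frac{4}{7615} = - \frac{149276}{7615}$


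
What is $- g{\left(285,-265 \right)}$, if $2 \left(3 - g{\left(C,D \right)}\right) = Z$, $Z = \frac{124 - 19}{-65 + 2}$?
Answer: $- \frac{23}{6} \approx -3.8333$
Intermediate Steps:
$Z = - \frac{5}{3}$ ($Z = \frac{105}{-63} = 105 \left(- \frac{1}{63}\right) = - \frac{5}{3} \approx -1.6667$)
$g{\left(C,D \right)} = \frac{23}{6}$ ($g{\left(C,D \right)} = 3 - - \frac{5}{6} = 3 + \frac{5}{6} = \frac{23}{6}$)
$- g{\left(285,-265 \right)} = \left(-1\right) \frac{23}{6} = - \frac{23}{6}$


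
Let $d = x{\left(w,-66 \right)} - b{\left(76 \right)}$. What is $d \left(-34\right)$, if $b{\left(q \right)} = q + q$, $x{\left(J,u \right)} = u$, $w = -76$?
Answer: $7412$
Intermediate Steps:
$b{\left(q \right)} = 2 q$
$d = -218$ ($d = -66 - 2 \cdot 76 = -66 - 152 = -218$)
$d \left(-34\right) = \left(-218\right) \left(-34\right) = 7412$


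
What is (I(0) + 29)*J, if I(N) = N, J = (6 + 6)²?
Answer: 4176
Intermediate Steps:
J = 144 (J = 12² = 144)
(I(0) + 29)*J = (0 + 29)*144 = 29*144 = 4176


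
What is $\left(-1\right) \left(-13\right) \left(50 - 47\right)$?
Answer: $39$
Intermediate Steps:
$\left(-1\right) \left(-13\right) \left(50 - 47\right) = 13 \cdot 3 = 39$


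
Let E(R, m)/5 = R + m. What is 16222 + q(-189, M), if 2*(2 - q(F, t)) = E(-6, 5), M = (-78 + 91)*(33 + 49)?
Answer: 32453/2 ≈ 16227.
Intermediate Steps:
M = 1066 (M = 13*82 = 1066)
E(R, m) = 5*R + 5*m (E(R, m) = 5*(R + m) = 5*R + 5*m)
q(F, t) = 9/2 (q(F, t) = 2 - (5*(-6) + 5*5)/2 = 2 - (-30 + 25)/2 = 2 - ½*(-5) = 2 + 5/2 = 9/2)
16222 + q(-189, M) = 16222 + 9/2 = 32453/2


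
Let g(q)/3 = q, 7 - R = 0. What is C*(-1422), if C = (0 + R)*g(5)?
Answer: -149310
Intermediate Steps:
R = 7 (R = 7 - 1*0 = 7 + 0 = 7)
g(q) = 3*q
C = 105 (C = (0 + 7)*(3*5) = 7*15 = 105)
C*(-1422) = 105*(-1422) = -149310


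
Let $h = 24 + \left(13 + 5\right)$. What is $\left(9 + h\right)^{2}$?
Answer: $2601$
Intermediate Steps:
$h = 42$ ($h = 24 + 18 = 42$)
$\left(9 + h\right)^{2} = \left(9 + 42\right)^{2} = 51^{2} = 2601$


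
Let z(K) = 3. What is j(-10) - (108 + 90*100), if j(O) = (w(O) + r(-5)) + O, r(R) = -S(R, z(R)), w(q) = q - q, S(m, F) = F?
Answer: -9121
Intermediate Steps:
w(q) = 0
r(R) = -3 (r(R) = -1*3 = -3)
j(O) = -3 + O (j(O) = (0 - 3) + O = -3 + O)
j(-10) - (108 + 90*100) = (-3 - 10) - (108 + 90*100) = -13 - (108 + 9000) = -13 - 1*9108 = -13 - 9108 = -9121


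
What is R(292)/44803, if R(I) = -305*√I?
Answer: -610*√73/44803 ≈ -0.11633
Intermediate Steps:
R(292)/44803 = -610*√73/44803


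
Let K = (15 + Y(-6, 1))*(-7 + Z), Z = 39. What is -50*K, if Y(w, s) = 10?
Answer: -40000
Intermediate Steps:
K = 800 (K = (15 + 10)*(-7 + 39) = 25*32 = 800)
-50*K = -50*800 = -40000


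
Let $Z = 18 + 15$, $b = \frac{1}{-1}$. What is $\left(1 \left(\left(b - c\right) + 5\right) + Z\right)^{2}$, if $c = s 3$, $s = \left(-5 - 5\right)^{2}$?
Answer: $69169$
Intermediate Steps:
$b = -1$
$s = 100$ ($s = \left(-10\right)^{2} = 100$)
$c = 300$ ($c = 100 \cdot 3 = 300$)
$Z = 33$
$\left(1 \left(\left(b - c\right) + 5\right) + Z\right)^{2} = \left(1 \left(\left(-1 - 300\right) + 5\right) + 33\right)^{2} = \left(1 \left(-301 + 5\right) + 33\right)^{2} = \left(1 \left(-296\right) + 33\right)^{2} = \left(-296 + 33\right)^{2} = \left(-263\right)^{2} = 69169$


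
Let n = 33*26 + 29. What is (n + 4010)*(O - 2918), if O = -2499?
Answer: -26527049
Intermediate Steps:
n = 887 (n = 858 + 29 = 887)
(n + 4010)*(O - 2918) = (887 + 4010)*(-2499 - 2918) = 4897*(-5417) = -26527049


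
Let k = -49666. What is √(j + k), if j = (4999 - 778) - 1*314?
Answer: I*√45759 ≈ 213.91*I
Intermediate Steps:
j = 3907 (j = 4221 - 314 = 3907)
√(j + k) = √(3907 - 49666) = √(-45759) = I*√45759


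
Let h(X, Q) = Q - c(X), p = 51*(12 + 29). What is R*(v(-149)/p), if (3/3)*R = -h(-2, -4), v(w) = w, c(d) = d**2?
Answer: -1192/2091 ≈ -0.57006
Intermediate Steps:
p = 2091 (p = 51*41 = 2091)
h(X, Q) = Q - X**2
R = 8 (R = -(-4 - 1*(-2)**2) = -(-4 - 1*4) = -(-4 - 4) = -1*(-8) = 8)
R*(v(-149)/p) = 8*(-149/2091) = -1192/2091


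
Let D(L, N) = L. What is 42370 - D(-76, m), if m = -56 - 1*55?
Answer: 42446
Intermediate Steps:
m = -111 (m = -56 - 55 = -111)
42370 - D(-76, m) = 42370 - 1*(-76) = 42370 + 76 = 42446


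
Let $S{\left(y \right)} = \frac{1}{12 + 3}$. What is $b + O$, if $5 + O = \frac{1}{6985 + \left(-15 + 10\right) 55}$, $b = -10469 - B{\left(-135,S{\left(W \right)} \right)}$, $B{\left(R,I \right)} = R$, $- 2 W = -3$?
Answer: $- \frac{69374689}{6710} \approx -10339.0$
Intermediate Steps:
$W = \frac{3}{2}$ ($W = \left(- \frac{1}{2}\right) \left(-3\right) = \frac{3}{2} \approx 1.5$)
$S{\left(y \right)} = \frac{1}{15}$
$b = -10334$ ($b = -10469 - -135 = -10469 + 135 = -10334$)
$O = - \frac{33549}{6710}$ ($O = -5 + \frac{1}{6985 + \left(-15 + 10\right) 55} = -5 + \frac{1}{6985 - 275} = -5 + \frac{1}{6710} = - \frac{33549}{6710} \approx -4.9998$)
$b + O = -10334 - \frac{33549}{6710} = - \frac{69374689}{6710}$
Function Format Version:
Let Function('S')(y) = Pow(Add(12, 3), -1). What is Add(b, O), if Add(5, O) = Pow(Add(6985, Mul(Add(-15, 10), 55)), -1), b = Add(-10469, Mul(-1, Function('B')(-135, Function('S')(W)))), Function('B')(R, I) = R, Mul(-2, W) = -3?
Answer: Rational(-69374689, 6710) ≈ -10339.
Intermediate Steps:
W = Rational(3, 2) (W = Mul(Rational(-1, 2), -3) = Rational(3, 2) ≈ 1.5000)
Function('S')(y) = Rational(1, 15) (Function('S')(y) = Pow(15, -1) = Rational(1, 15))
b = -10334 (b = Add(-10469, Mul(-1, -135)) = Add(-10469, 135) = -10334)
O = Rational(-33549, 6710) (O = Add(-5, Pow(Add(6985, Mul(Add(-15, 10), 55)), -1)) = Add(-5, Pow(Add(6985, Mul(-5, 55)), -1)) = Add(-5, Pow(Add(6985, -275), -1)) = Add(-5, Pow(6710, -1)) = Add(-5, Rational(1, 6710)) = Rational(-33549, 6710) ≈ -4.9998)
Add(b, O) = Add(-10334, Rational(-33549, 6710)) = Rational(-69374689, 6710)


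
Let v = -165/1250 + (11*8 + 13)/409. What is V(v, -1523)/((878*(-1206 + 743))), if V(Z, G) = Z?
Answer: -11753/41566056500 ≈ -2.8275e-7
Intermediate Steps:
v = 11753/102250 (v = -165*1/1250 + (88 + 13)*(1/409) = -33/250 + 101*(1/409) = -33/250 + 101/409 = 11753/102250 ≈ 0.11494)
V(v, -1523)/((878*(-1206 + 743))) = 11753/(102250*((878*(-1206 + 743)))) = 11753/(102250*((878*(-463)))) = (11753/102250)/(-406514) = (11753/102250)*(-1/406514) = -11753/41566056500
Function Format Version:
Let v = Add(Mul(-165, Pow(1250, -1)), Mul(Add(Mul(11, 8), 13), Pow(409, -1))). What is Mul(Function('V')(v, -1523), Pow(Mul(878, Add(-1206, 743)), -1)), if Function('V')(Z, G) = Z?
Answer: Rational(-11753, 41566056500) ≈ -2.8275e-7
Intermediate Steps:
v = Rational(11753, 102250) (v = Add(Mul(-165, Rational(1, 1250)), Mul(Add(88, 13), Rational(1, 409))) = Add(Rational(-33, 250), Mul(101, Rational(1, 409))) = Add(Rational(-33, 250), Rational(101, 409)) = Rational(11753, 102250) ≈ 0.11494)
Mul(Function('V')(v, -1523), Pow(Mul(878, Add(-1206, 743)), -1)) = Mul(Rational(11753, 102250), Pow(Mul(878, Add(-1206, 743)), -1)) = Mul(Rational(11753, 102250), Pow(Mul(878, -463), -1)) = Mul(Rational(11753, 102250), Pow(-406514, -1)) = Mul(Rational(11753, 102250), Rational(-1, 406514)) = Rational(-11753, 41566056500)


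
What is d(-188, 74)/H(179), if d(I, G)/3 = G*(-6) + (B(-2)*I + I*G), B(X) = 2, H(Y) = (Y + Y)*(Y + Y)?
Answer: -11049/32041 ≈ -0.34484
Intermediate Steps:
H(Y) = 4*Y**2 (H(Y) = (2*Y)*(2*Y) = 4*Y**2)
d(I, G) = -18*G + 6*I + 3*G*I (d(I, G) = 3*(G*(-6) + (2*I + I*G)) = 3*(-6*G + (2*I + G*I)) = 3*(-6*G + 2*I + G*I) = -18*G + 6*I + 3*G*I)
d(-188, 74)/H(179) = (-18*74 + 6*(-188) + 3*74*(-188))/((4*179**2)) = (-1332 - 1128 - 41736)/((4*32041)) = -44196/128164 = -44196*1/128164 = -11049/32041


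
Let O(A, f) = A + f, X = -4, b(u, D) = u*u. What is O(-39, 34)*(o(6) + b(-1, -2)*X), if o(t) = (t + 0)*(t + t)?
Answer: -340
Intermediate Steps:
b(u, D) = u**2
o(t) = 2*t**2 (o(t) = t*(2*t) = 2*t**2)
O(-39, 34)*(o(6) + b(-1, -2)*X) = (-39 + 34)*(2*6**2 + (-1)**2*(-4)) = -5*(2*36 + 1*(-4)) = -5*(72 - 4) = -5*68 = -340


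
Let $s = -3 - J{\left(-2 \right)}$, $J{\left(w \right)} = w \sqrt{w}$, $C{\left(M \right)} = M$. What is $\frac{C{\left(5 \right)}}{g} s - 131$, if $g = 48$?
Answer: $- \frac{2101}{16} + \frac{5 i \sqrt{2}}{24} \approx -131.31 + 0.29463 i$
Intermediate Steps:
$J{\left(w \right)} = w^{\frac{3}{2}}$
$s = -3 + 2 i \sqrt{2}$ ($s = -3 - \left(-2\right)^{\frac{3}{2}} = -3 - - 2 i \sqrt{2} = -3 + 2 i \sqrt{2} \approx -3.0 + 2.8284 i$)
$\frac{C{\left(5 \right)}}{g} s - 131 = \frac{5}{48} \left(-3 + 2 i \sqrt{2}\right) - 131 = 5 \cdot \frac{1}{48} \left(-3 + 2 i \sqrt{2}\right) - 131 = \frac{5 \left(-3 + 2 i \sqrt{2}\right)}{48} - 131 = \left(- \frac{5}{16} + \frac{5 i \sqrt{2}}{24}\right) - 131 = - \frac{2101}{16} + \frac{5 i \sqrt{2}}{24}$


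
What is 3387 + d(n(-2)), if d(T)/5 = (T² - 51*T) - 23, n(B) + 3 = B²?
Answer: 3022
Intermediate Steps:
n(B) = -3 + B²
d(T) = -115 - 255*T + 5*T² (d(T) = 5*((T² - 51*T) - 23) = 5*(-23 + T² - 51*T) = -115 - 255*T + 5*T²)
3387 + d(n(-2)) = 3387 + (-115 - 255*(-3 + (-2)²) + 5*(-3 + (-2)²)²) = 3387 + (-115 - 255*(-3 + 4) + 5*(-3 + 4)²) = 3387 + (-115 - 255*1 + 5*1²) = 3387 + (-115 - 255 + 5*1) = 3387 + (-115 - 255 + 5) = 3387 - 365 = 3022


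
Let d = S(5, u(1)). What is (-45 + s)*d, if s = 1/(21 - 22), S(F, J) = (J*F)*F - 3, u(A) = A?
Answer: -1012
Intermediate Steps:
S(F, J) = -3 + J*F**2 (S(F, J) = (F*J)*F - 3 = J*F**2 - 3 = -3 + J*F**2)
d = 22 (d = -3 + 1*5**2 = -3 + 1*25 = -3 + 25 = 22)
s = -1 (s = 1/(-1) = -1)
(-45 + s)*d = (-45 - 1)*22 = -46*22 = -1012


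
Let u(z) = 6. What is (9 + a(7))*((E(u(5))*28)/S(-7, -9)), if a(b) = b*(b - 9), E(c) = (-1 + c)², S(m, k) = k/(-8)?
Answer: -28000/9 ≈ -3111.1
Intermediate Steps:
S(m, k) = -k/8 (S(m, k) = k*(-⅛) = -k/8)
a(b) = b*(-9 + b)
(9 + a(7))*((E(u(5))*28)/S(-7, -9)) = (9 + 7*(-9 + 7))*(((-1 + 6)²*28)/((-⅛*(-9)))) = (9 + 7*(-2))*((5²*28)/(9/8)) = (9 - 14)*((25*28)*(8/9)) = -3500*8/9 = -5*5600/9 = -28000/9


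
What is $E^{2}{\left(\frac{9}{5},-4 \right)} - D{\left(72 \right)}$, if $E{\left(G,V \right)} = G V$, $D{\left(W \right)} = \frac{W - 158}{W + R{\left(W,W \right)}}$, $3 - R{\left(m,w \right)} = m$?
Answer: $\frac{6038}{75} \approx 80.507$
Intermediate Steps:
$R{\left(m,w \right)} = 3 - m$
$D{\left(W \right)} = - \frac{158}{3} + \frac{W}{3}$ ($D{\left(W \right)} = \frac{W - 158}{W - \left(-3 + W\right)} = \frac{-158 + W}{3} = \left(-158 + W\right) \frac{1}{3} = - \frac{158}{3} + \frac{W}{3}$)
$E^{2}{\left(\frac{9}{5},-4 \right)} - D{\left(72 \right)} = \left(\frac{9}{5} \left(-4\right)\right)^{2} - \left(- \frac{158}{3} + \frac{1}{3} \cdot 72\right) = \left(9 \cdot \frac{1}{5} \left(-4\right)\right)^{2} - \left(- \frac{158}{3} + 24\right) = \left(\frac{9}{5} \left(-4\right)\right)^{2} - - \frac{86}{3} = \left(- \frac{36}{5}\right)^{2} + \frac{86}{3} = \frac{1296}{25} + \frac{86}{3} = \frac{6038}{75}$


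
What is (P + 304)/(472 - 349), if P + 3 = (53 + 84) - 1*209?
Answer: 229/123 ≈ 1.8618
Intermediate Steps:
P = -75 (P = -3 + ((53 + 84) - 1*209) = -3 + (137 - 209) = -3 - 72 = -75)
(P + 304)/(472 - 349) = (-75 + 304)/(472 - 349) = 229/123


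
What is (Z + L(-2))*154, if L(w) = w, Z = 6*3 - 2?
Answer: 2156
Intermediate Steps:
Z = 16 (Z = 18 - 2 = 16)
(Z + L(-2))*154 = (16 - 2)*154 = 14*154 = 2156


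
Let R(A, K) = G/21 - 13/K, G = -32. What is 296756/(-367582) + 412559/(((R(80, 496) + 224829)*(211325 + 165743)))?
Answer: -32754945938625165718/40572730175968429643 ≈ -0.80731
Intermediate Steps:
R(A, K) = -32/21 - 13/K
296756/(-367582) + 412559/(((R(80, 496) + 224829)*(211325 + 165743))) = 296756/(-367582) + 412559/((((-32/21 - 13/496) + 224829)*(211325 + 165743))) = 296756*(-1/367582) + 412559/((((-32/21 - 13*1/496) + 224829)*377068)) = -148378/183791 + 412559/((((-32/21 - 13/496) + 224829)*377068)) = -148378/183791 + 412559/(((-16145/10416 + 224829)*377068)) = -148378/183791 + 412559/(((2341802719/10416)*377068)) = -148378/183791 + 412559/(220754716911973/2604) = -148378/183791 + 412559*(2604/220754716911973) = -148378/183791 + 1074303636/220754716911973 = -32754945938625165718/40572730175968429643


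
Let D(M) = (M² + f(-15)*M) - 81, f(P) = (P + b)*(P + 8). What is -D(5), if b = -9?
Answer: -784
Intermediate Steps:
f(P) = (-9 + P)*(8 + P) (f(P) = (P - 9)*(P + 8) = (-9 + P)*(8 + P))
D(M) = -81 + M² + 168*M (D(M) = (M² + (-72 + (-15)² - 1*(-15))*M) - 81 = (M² + (-72 + 225 + 15)*M) - 81 = (M² + 168*M) - 81 = -81 + M² + 168*M)
-D(5) = -(-81 + 5² + 168*5) = -(-81 + 25 + 840) = -1*784 = -784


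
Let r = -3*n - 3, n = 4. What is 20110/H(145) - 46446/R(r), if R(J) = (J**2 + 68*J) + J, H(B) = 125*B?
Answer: 5720819/97875 ≈ 58.450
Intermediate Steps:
r = -15 (r = -3*4 - 3 = -12 - 3 = -15)
R(J) = J**2 + 69*J
20110/H(145) - 46446/R(r) = 20110/((125*145)) - 46446*(-1/(15*(69 - 15))) = 20110/18125 - 46446/((-15*54)) = 20110*(1/18125) - 46446/(-810) = 4022/3625 - 46446*(-1/810) = 4022/3625 + 7741/135 = 5720819/97875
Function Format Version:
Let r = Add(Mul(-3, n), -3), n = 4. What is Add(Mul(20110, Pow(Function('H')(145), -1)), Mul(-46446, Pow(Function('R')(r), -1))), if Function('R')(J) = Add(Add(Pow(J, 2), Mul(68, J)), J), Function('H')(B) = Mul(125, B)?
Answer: Rational(5720819, 97875) ≈ 58.450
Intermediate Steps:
r = -15 (r = Add(Mul(-3, 4), -3) = Add(-12, -3) = -15)
Function('R')(J) = Add(Pow(J, 2), Mul(69, J))
Add(Mul(20110, Pow(Function('H')(145), -1)), Mul(-46446, Pow(Function('R')(r), -1))) = Add(Mul(20110, Pow(Mul(125, 145), -1)), Mul(-46446, Pow(Mul(-15, Add(69, -15)), -1))) = Add(Mul(20110, Pow(18125, -1)), Mul(-46446, Pow(Mul(-15, 54), -1))) = Add(Mul(20110, Rational(1, 18125)), Mul(-46446, Pow(-810, -1))) = Add(Rational(4022, 3625), Mul(-46446, Rational(-1, 810))) = Add(Rational(4022, 3625), Rational(7741, 135)) = Rational(5720819, 97875)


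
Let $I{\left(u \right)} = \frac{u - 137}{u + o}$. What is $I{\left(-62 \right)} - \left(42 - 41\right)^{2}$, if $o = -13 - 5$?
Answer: $\frac{119}{80} \approx 1.4875$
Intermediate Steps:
$o = -18$
$I{\left(u \right)} = \frac{-137 + u}{-18 + u}$ ($I{\left(u \right)} = \frac{u - 137}{u - 18} = \frac{-137 + u}{-18 + u}$)
$I{\left(-62 \right)} - \left(42 - 41\right)^{2} = \frac{-137 - 62}{-18 - 62} - \left(42 - 41\right)^{2} = \frac{1}{-80} \left(-199\right) - 1^{2} = \left(- \frac{1}{80}\right) \left(-199\right) - 1 = \frac{199}{80} - 1 = \frac{119}{80}$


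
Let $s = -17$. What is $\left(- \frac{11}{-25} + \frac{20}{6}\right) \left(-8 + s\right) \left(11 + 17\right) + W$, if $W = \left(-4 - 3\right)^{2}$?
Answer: $- \frac{7777}{3} \approx -2592.3$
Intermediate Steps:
$W = 49$ ($W = \left(-7\right)^{2} = 49$)
$\left(- \frac{11}{-25} + \frac{20}{6}\right) \left(-8 + s\right) \left(11 + 17\right) + W = \left(- \frac{11}{-25} + \frac{20}{6}\right) \left(-8 - 17\right) \left(11 + 17\right) + 49 = \left(\left(-11\right) \left(- \frac{1}{25}\right) + 20 \cdot \frac{1}{6}\right) \left(\left(-25\right) 28\right) + 49 = \left(\frac{11}{25} + \frac{10}{3}\right) \left(-700\right) + 49 = \frac{283}{75} \left(-700\right) + 49 = - \frac{7924}{3} + 49 = - \frac{7777}{3}$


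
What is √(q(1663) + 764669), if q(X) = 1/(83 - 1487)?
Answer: 5*√1674808629/234 ≈ 874.45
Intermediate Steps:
q(X) = -1/1404 (q(X) = 1/(-1404) = -1/1404)
√(q(1663) + 764669) = √(-1/1404 + 764669) = √(1073595275/1404) = 5*√1674808629/234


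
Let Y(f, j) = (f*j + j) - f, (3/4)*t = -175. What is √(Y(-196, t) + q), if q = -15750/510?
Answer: 7*√269331/17 ≈ 213.69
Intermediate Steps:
t = -700/3 (t = (4/3)*(-175) = -700/3 ≈ -233.33)
Y(f, j) = j - f + f*j (Y(f, j) = (j + f*j) - f = j - f + f*j)
q = -525/17 (q = -15750*1/510 = -525/17 ≈ -30.882)
√(Y(-196, t) + q) = √((-700/3 - 1*(-196) - 196*(-700/3)) - 525/17) = √((-700/3 + 196 + 137200/3) - 525/17) = √(45696 - 525/17) = √(776307/17) = 7*√269331/17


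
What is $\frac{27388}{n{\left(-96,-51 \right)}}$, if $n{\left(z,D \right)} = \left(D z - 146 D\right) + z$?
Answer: $\frac{13694}{6123} \approx 2.2365$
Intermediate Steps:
$n{\left(z,D \right)} = z - 146 D + D z$ ($n{\left(z,D \right)} = \left(- 146 D + D z\right) + z = z - 146 D + D z$)
$\frac{27388}{n{\left(-96,-51 \right)}} = \frac{27388}{-96 - -7446 - -4896} = \frac{27388}{-96 + 7446 + 4896} = \frac{27388}{12246} = 27388 \cdot \frac{1}{12246} = \frac{13694}{6123}$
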